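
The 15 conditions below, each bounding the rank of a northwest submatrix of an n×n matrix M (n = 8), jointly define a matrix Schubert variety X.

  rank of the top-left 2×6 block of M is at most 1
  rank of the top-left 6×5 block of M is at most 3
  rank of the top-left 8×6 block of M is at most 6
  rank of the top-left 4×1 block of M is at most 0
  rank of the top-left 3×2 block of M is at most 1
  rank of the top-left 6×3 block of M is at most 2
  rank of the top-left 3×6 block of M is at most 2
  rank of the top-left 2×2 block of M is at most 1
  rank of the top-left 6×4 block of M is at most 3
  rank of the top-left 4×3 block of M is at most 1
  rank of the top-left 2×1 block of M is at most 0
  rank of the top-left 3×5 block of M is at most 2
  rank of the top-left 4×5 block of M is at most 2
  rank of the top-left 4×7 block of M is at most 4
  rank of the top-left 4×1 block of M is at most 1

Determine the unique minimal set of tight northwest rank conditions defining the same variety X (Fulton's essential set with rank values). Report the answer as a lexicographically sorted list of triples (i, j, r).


Recovering R(i,j) via the rank-extension bound from the 15 conditions:

  R[1]: 0, 1, 1, 1, 1, 1, 1, 1
  R[2]: 0, 1, 1, 1, 1, 1, 2, 2
  R[3]: 0, 1, 1, 2, 2, 2, 3, 3
  R[4]: 0, 1, 1, 2, 2, 3, 4, 4
  R[5]: 1, 2, 2, 3, 3, 4, 5, 5
  R[6]: 1, 2, 2, 3, 3, 4, 5, 6
  R[7]: 1, 2, 3, 4, 4, 5, 6, 7
  R[8]: 1, 2, 3, 4, 5, 6, 7, 8

so w = (2, 7, 4, 6, 1, 8, 3, 5).

|D(w)|=13, |Ess(w)|=6:

[(2, 6, 1), (4, 1, 0), (4, 3, 1), (4, 5, 2), (6, 3, 2), (6, 5, 3)]


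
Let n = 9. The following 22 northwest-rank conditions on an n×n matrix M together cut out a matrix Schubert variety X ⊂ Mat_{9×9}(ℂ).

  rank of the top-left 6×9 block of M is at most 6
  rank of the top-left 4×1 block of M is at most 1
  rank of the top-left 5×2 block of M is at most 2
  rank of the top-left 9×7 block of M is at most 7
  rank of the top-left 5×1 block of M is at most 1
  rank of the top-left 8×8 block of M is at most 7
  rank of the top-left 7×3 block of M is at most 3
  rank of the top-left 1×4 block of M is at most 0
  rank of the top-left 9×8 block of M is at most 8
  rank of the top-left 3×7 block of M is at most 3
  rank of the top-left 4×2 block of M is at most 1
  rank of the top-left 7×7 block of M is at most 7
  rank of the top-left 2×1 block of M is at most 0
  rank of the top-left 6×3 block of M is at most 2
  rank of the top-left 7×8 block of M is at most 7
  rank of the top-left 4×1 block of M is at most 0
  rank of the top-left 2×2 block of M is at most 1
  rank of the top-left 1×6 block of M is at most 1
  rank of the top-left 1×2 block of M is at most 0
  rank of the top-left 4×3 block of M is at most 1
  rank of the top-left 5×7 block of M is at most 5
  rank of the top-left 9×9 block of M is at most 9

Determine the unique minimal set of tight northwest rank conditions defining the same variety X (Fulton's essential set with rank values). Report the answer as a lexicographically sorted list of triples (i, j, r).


Recovering R(i,j) via the rank-extension bound from the 22 conditions:

  i=1: 0, 0, 0, 0, 1, 1, 1, 1, 1
  i=2: 0, 1, 1, 1, 2, 2, 2, 2, 2
  i=3: 0, 1, 1, 2, 3, 3, 3, 3, 3
  i=4: 0, 1, 1, 2, 3, 4, 4, 4, 4
  i=5: 1, 2, 2, 3, 4, 5, 5, 5, 5
  i=6: 1, 2, 2, 3, 4, 5, 6, 6, 6
  i=7: 1, 2, 3, 4, 5, 6, 7, 7, 7
  i=8: 1, 2, 3, 4, 5, 6, 7, 7, 8
  i=9: 1, 2, 3, 4, 5, 6, 7, 8, 9

hence w(1..9) = (5, 2, 4, 6, 1, 7, 3, 9, 8).

|D(w)|=11, |Ess(w)|=5:

[(1, 4, 0), (4, 1, 0), (4, 3, 1), (6, 3, 2), (8, 8, 7)]


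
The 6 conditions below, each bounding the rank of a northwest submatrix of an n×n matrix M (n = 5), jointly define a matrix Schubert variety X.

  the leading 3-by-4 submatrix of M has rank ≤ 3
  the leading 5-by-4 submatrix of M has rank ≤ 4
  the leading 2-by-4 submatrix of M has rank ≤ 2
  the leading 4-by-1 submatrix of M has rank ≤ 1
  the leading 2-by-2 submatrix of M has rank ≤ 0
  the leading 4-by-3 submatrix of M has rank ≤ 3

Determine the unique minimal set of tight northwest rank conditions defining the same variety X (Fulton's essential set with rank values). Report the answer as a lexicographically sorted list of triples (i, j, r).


Reconstructing r_w from the 6 given conditions:

  row 1: 0 | 0 | 1 | 1 | 1
  row 2: 0 | 0 | 1 | 2 | 2
  row 3: 1 | 1 | 2 | 3 | 3
  row 4: 1 | 2 | 3 | 4 | 4
  row 5: 1 | 2 | 3 | 4 | 5

second differences of R give the permutation w = (3, 4, 1, 2, 5).

ℓ(w)=4; the 1 essential cell (i,j,r):

[(2, 2, 0)]


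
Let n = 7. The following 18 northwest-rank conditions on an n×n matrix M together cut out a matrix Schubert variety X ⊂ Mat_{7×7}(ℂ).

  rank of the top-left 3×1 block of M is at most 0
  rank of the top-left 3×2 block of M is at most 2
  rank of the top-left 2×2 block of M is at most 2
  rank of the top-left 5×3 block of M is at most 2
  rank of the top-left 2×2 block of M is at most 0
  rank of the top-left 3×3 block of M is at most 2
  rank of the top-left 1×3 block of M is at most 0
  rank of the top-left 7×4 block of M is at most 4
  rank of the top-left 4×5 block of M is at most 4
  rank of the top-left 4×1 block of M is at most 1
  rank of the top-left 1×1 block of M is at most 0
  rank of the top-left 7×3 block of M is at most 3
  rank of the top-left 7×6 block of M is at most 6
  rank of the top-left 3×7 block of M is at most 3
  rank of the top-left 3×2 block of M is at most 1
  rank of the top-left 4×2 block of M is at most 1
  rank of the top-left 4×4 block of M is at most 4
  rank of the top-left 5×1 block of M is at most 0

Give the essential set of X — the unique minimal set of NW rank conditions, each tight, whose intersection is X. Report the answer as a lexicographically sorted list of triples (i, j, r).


Reconstructing r_w from the 18 given conditions:

  row 1: 0  0  0  1  1  1  1
  row 2: 0  0  1  2  2  2  2
  row 3: 0  1  2  3  3  3  3
  row 4: 0  1  2  3  4  4  4
  row 5: 0  1  2  3  4  5  5
  row 6: 1  2  3  4  5  6  6
  row 7: 1  2  3  4  5  6  7

second differences of R give the permutation w = (4, 3, 2, 5, 6, 1, 7).

Fulton essential set (3 of the 8 Rothe cells):

[(1, 3, 0), (2, 2, 0), (5, 1, 0)]


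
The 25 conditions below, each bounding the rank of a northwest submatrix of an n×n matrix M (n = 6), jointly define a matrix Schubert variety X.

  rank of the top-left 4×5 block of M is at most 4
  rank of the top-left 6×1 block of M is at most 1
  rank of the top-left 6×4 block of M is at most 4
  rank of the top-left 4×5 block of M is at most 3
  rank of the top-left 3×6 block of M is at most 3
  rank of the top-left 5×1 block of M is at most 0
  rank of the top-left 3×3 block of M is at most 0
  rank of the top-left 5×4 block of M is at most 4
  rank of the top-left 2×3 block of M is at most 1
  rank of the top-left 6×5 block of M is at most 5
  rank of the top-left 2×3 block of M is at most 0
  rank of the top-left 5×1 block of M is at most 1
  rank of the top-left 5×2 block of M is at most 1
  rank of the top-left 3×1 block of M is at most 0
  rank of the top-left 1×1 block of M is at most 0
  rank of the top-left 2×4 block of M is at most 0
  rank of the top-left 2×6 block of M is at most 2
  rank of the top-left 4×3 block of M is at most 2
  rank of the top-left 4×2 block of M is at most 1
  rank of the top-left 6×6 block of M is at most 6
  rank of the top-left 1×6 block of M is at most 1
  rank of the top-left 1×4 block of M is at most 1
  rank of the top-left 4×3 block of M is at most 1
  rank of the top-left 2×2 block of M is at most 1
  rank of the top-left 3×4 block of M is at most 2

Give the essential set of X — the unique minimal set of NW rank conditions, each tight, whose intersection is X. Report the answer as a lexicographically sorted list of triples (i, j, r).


Rank table r_w(6×6) implied by the 25 constraints:

  R[1]: 0, 0, 0, 0, 1, 1
  R[2]: 0, 0, 0, 0, 1, 2
  R[3]: 0, 0, 0, 1, 2, 3
  R[4]: 0, 1, 1, 2, 3, 4
  R[5]: 0, 1, 2, 3, 4, 5
  R[6]: 1, 2, 3, 4, 5, 6

second differences of R give the permutation w = (5, 6, 4, 2, 3, 1).

ℓ(w)=13; the 3 essential cells (i,j,r):

[(2, 4, 0), (3, 3, 0), (5, 1, 0)]


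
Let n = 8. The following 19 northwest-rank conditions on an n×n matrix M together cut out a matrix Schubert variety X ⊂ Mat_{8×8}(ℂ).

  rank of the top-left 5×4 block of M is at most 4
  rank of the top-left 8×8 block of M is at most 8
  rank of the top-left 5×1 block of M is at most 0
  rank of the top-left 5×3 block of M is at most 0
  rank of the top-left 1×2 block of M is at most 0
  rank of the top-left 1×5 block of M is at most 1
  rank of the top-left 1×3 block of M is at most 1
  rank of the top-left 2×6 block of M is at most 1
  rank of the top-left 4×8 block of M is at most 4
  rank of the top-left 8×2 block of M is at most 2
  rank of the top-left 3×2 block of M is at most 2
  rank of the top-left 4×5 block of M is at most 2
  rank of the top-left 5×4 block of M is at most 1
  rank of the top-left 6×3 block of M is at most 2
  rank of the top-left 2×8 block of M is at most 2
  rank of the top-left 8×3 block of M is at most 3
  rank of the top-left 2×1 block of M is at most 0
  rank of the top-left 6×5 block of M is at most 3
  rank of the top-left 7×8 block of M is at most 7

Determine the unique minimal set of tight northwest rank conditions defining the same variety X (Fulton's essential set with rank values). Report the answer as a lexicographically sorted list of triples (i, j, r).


Recovering R(i,j) via the rank-extension bound from the 19 conditions:

  i=1: 0 0 0 1 1 1 1 1
  i=2: 0 0 0 1 1 1 2 2
  i=3: 0 0 0 1 2 2 3 3
  i=4: 0 0 0 1 2 3 4 4
  i=5: 0 0 0 1 2 3 4 5
  i=6: 1 1 1 2 3 4 5 6
  i=7: 1 2 2 3 4 5 6 7
  i=8: 1 2 3 4 5 6 7 8

giving w = (4, 7, 5, 6, 8, 1, 2, 3) via Δ²R.

2 SE-corners of the 17-cell Rothe diagram give Ess(w):

[(2, 6, 1), (5, 3, 0)]


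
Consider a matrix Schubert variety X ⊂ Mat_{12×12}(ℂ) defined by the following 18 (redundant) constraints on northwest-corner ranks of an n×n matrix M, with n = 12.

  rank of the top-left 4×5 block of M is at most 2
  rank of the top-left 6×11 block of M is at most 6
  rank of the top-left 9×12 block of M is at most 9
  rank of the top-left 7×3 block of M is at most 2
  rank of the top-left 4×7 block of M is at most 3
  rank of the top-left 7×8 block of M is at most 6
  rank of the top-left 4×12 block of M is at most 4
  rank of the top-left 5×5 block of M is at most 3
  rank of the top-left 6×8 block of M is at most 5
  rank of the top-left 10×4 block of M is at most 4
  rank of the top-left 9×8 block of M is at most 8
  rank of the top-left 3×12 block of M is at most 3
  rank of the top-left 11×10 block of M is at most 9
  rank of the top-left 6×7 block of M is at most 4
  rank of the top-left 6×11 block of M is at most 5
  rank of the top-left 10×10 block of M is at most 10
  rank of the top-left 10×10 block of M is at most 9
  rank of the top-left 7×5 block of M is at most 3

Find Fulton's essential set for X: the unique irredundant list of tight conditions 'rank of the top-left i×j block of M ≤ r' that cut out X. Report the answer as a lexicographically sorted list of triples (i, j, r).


Propagating the 18 rank bounds to every northwest block:

  R[1]: 1 | 1 | 1 | 1 | 1 | 1 | 1 | 1 | 1 | 1 | 1 | 1
  R[2]: 1 | 2 | 2 | 2 | 2 | 2 | 2 | 2 | 2 | 2 | 2 | 2
  R[3]: 1 | 2 | 2 | 2 | 2 | 3 | 3 | 3 | 3 | 3 | 3 | 3
  R[4]: 1 | 2 | 2 | 2 | 2 | 3 | 3 | 4 | 4 | 4 | 4 | 4
  R[5]: 1 | 2 | 2 | 3 | 3 | 4 | 4 | 5 | 5 | 5 | 5 | 5
  R[6]: 1 | 2 | 2 | 3 | 3 | 4 | 4 | 5 | 5 | 5 | 5 | 6
  R[7]: 1 | 2 | 2 | 3 | 3 | 4 | 5 | 6 | 6 | 6 | 6 | 7
  R[8]: 1 | 2 | 3 | 4 | 4 | 5 | 6 | 7 | 7 | 7 | 7 | 8
  R[9]: 1 | 2 | 3 | 4 | 5 | 6 | 7 | 8 | 8 | 8 | 8 | 9
  R[10]: 1 | 2 | 3 | 4 | 5 | 6 | 7 | 8 | 9 | 9 | 9 | 10
  R[11]: 1 | 2 | 3 | 4 | 5 | 6 | 7 | 8 | 9 | 9 | 10 | 11
  R[12]: 1 | 2 | 3 | 4 | 5 | 6 | 7 | 8 | 9 | 10 | 11 | 12

hence w(1..12) = (1, 2, 6, 8, 4, 12, 7, 3, 5, 9, 11, 10).

Fulton essential set (7 of the 17 Rothe cells):

[(4, 5, 2), (4, 7, 3), (6, 7, 4), (6, 11, 5), (7, 3, 2), (7, 5, 3), (11, 10, 9)]


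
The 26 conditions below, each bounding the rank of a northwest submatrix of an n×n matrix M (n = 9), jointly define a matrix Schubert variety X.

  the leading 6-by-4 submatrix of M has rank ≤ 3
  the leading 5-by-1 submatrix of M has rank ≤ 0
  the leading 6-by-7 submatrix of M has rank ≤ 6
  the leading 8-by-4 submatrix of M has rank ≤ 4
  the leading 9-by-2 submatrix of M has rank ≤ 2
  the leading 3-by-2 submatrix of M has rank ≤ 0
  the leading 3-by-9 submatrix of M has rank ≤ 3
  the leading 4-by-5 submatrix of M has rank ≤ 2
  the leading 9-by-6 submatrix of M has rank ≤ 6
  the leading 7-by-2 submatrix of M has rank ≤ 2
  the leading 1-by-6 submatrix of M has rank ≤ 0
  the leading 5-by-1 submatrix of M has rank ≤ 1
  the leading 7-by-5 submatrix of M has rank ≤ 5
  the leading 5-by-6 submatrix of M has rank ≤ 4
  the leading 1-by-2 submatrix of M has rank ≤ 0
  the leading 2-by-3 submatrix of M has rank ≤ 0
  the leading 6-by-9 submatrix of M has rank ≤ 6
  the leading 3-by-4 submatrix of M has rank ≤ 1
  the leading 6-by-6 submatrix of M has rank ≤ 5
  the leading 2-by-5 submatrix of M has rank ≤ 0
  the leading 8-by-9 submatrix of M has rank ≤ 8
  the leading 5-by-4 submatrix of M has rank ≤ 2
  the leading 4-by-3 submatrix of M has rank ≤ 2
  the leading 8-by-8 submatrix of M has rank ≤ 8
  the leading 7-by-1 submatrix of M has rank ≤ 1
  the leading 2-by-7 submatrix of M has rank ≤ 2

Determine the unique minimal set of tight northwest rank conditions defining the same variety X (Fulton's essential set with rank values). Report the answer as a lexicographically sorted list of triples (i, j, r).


Recovering R(i,j) via the rank-extension bound from the 26 conditions:

  0  0  0  0  0  0  1  1  1
  0  0  0  0  0  1  2  2  2
  0  0  1  1  1  2  3  3  3
  0  1  2  2  2  3  4  4  4
  0  1  2  2  3  4  5  5  5
  1  2  3  3  4  5  6  6  6
  1  2  3  4  5  6  7  7  7
  1  2  3  4  5  6  7  8  8
  1  2  3  4  5  6  7  8  9

hence w(1..9) = (7, 6, 3, 2, 5, 1, 4, 8, 9).

5 SE-corners of the 16-cell Rothe diagram give Ess(w):

[(1, 6, 0), (2, 5, 0), (3, 2, 0), (5, 1, 0), (5, 4, 2)]


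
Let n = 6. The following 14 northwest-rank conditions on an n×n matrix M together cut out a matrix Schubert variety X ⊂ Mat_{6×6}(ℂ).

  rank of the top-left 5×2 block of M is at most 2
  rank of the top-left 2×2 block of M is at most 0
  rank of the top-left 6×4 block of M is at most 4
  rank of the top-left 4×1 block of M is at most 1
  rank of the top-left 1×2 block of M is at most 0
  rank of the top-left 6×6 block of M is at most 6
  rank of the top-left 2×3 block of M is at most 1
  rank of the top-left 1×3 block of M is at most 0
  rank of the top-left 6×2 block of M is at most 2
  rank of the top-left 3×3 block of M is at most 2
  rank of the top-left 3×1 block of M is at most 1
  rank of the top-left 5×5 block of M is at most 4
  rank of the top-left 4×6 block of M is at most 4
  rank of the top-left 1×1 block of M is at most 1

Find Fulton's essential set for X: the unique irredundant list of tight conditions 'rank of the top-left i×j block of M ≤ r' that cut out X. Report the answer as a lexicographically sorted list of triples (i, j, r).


Reconstructing r_w from the 14 given conditions:

  i=1: 0 0 0 1 1 1
  i=2: 0 0 1 2 2 2
  i=3: 1 1 2 3 3 3
  i=4: 1 2 3 4 4 4
  i=5: 1 2 3 4 4 5
  i=6: 1 2 3 4 5 6

giving w = (4, 3, 1, 2, 6, 5) via Δ²R.

|D(w)|=6, |Ess(w)|=3:

[(1, 3, 0), (2, 2, 0), (5, 5, 4)]


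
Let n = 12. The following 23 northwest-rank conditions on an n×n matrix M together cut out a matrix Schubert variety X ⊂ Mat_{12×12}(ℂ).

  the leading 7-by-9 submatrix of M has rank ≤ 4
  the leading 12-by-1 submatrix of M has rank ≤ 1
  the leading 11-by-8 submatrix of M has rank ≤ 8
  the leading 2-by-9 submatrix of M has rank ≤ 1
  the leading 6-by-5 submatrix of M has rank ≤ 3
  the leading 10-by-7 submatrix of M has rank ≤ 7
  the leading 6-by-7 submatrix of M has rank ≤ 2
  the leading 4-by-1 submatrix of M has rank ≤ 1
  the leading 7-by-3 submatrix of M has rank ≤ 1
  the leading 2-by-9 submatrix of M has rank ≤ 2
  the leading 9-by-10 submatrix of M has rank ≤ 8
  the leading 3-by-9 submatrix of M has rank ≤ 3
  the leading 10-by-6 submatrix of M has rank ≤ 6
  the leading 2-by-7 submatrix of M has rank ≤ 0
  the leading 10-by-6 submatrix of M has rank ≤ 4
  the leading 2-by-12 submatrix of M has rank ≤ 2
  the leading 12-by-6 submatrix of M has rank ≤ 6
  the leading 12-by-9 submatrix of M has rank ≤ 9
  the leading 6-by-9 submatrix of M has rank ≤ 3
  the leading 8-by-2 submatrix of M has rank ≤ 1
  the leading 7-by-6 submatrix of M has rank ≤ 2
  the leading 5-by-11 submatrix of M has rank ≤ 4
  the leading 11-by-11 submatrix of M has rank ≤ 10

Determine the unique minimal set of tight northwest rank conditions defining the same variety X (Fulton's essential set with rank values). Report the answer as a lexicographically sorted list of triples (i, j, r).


The tightest implied rank at each (i,j), from the 23 conditions:

  R[1]: 0  0  0  0  0  0  0  1  1  1  1  1
  R[2]: 0  0  0  0  0  0  0  1  1  2  2  2
  R[3]: 1  1  1  1  1  1  1  2  2  3  3  3
  R[4]: 1  1  1  2  2  2  2  3  3  4  4  4
  R[5]: 1  1  1  2  2  2  2  3  3  4  4  5
  R[6]: 1  1  1  2  2  2  2  3  3  4  5  6
  R[7]: 1  1  1  2  2  2  3  4  4  5  6  7
  R[8]: 1  1  2  3  3  3  4  5  5  6  7  8
  R[9]: 1  2  3  4  4  4  5  6  6  7  8  9
  R[10]: 1  2  3  4  4  4  5  6  7  8  9  10
  R[11]: 1  2  3  4  5  5  6  7  8  9  10  11
  R[12]: 1  2  3  4  5  6  7  8  9  10  11  12

hence w(1..12) = (8, 10, 1, 4, 12, 11, 7, 3, 2, 9, 5, 6).

D(w) has 37 cells with 9 SE-corners; essential set:

[(2, 7, 0), (2, 9, 1), (5, 11, 4), (6, 7, 2), (6, 9, 3), (7, 3, 1), (7, 6, 2), (8, 2, 1), (10, 6, 4)]


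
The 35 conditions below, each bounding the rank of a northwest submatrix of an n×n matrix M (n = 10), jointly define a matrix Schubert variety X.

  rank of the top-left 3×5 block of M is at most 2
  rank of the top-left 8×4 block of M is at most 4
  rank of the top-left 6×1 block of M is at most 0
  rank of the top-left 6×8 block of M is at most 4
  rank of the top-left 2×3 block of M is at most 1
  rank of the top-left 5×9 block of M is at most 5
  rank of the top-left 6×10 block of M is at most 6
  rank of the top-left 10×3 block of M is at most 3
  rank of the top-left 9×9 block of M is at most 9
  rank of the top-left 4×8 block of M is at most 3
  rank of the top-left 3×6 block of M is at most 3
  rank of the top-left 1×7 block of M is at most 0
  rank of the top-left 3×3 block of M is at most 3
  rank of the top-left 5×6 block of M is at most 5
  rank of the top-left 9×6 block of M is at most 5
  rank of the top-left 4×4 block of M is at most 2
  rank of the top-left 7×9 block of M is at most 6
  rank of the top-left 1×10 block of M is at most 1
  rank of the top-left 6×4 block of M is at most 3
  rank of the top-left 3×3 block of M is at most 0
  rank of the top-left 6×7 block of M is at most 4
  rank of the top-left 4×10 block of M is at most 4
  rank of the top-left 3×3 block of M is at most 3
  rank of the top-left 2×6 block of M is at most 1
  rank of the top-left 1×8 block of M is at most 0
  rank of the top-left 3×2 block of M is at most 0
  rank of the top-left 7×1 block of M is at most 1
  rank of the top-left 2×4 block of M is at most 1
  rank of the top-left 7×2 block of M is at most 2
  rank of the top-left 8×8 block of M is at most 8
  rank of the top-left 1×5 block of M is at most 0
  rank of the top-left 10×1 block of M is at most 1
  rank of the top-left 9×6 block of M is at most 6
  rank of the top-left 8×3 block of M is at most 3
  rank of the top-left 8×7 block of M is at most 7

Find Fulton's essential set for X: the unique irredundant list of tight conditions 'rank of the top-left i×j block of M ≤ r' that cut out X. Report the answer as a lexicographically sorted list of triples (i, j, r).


The tightest implied rank at each (i,j), from the 35 conditions:

  row 1: 0, 0, 0, 0, 0, 0, 0, 0, 1, 1
  row 2: 0, 0, 0, 1, 1, 1, 1, 1, 2, 2
  row 3: 0, 0, 0, 1, 2, 2, 2, 2, 3, 3
  row 4: 0, 1, 1, 2, 3, 3, 3, 3, 4, 4
  row 5: 0, 1, 2, 3, 4, 4, 4, 4, 5, 5
  row 6: 0, 1, 2, 3, 4, 4, 4, 4, 5, 6
  row 7: 1, 2, 3, 4, 5, 5, 5, 5, 6, 7
  row 8: 1, 2, 3, 4, 5, 5, 6, 6, 7, 8
  row 9: 1, 2, 3, 4, 5, 5, 6, 7, 8, 9
  row 10: 1, 2, 3, 4, 5, 6, 7, 8, 9, 10

so w = (9, 4, 5, 2, 3, 10, 1, 7, 8, 6).

Rothe diagram D(w) (22 cells), 5 SE-corners (essential conditions):

[(1, 8, 0), (3, 3, 0), (6, 1, 0), (6, 8, 4), (9, 6, 5)]


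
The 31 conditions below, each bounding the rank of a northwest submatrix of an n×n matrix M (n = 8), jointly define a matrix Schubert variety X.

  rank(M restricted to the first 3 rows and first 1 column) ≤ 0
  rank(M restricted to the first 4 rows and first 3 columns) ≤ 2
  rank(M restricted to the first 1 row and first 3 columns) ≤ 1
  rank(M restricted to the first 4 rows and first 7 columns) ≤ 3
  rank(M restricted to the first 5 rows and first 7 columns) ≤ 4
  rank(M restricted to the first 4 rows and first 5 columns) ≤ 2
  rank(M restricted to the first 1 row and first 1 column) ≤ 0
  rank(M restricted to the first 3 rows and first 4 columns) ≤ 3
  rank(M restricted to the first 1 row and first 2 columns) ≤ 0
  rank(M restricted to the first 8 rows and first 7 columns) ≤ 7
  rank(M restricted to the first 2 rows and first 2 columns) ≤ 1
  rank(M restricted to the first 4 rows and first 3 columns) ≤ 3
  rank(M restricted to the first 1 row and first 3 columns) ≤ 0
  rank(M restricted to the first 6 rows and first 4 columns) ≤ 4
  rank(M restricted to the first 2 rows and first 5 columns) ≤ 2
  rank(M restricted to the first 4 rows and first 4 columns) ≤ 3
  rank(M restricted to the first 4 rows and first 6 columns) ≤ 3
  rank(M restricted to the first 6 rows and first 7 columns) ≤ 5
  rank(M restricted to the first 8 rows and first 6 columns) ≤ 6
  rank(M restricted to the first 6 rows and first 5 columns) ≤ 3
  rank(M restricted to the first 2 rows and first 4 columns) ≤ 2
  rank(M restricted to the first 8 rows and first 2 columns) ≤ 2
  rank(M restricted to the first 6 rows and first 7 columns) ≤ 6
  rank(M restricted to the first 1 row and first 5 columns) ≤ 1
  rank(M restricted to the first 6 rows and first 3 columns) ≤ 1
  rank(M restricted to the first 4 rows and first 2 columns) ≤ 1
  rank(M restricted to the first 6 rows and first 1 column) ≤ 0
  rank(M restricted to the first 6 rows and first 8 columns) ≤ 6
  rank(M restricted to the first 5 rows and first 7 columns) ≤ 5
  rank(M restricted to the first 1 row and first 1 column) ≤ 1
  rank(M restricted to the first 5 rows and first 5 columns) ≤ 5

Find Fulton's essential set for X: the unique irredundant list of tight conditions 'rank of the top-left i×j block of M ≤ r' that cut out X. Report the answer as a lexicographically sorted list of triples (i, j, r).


Recovering R(i,j) via the rank-extension bound from the 31 conditions:

  i=1: 0 | 0 | 0 | 1 | 1 | 1 | 1 | 1
  i=2: 0 | 1 | 1 | 2 | 2 | 2 | 2 | 2
  i=3: 0 | 1 | 1 | 2 | 2 | 3 | 3 | 3
  i=4: 0 | 1 | 1 | 2 | 2 | 3 | 3 | 4
  i=5: 0 | 1 | 1 | 2 | 3 | 4 | 4 | 5
  i=6: 0 | 1 | 1 | 2 | 3 | 4 | 5 | 6
  i=7: 1 | 2 | 2 | 3 | 4 | 5 | 6 | 7
  i=8: 1 | 2 | 3 | 4 | 5 | 6 | 7 | 8

so w = (4, 2, 6, 8, 5, 7, 1, 3).

Fulton essential set (5 of the 15 Rothe cells):

[(1, 3, 0), (4, 5, 2), (4, 7, 3), (6, 1, 0), (6, 3, 1)]


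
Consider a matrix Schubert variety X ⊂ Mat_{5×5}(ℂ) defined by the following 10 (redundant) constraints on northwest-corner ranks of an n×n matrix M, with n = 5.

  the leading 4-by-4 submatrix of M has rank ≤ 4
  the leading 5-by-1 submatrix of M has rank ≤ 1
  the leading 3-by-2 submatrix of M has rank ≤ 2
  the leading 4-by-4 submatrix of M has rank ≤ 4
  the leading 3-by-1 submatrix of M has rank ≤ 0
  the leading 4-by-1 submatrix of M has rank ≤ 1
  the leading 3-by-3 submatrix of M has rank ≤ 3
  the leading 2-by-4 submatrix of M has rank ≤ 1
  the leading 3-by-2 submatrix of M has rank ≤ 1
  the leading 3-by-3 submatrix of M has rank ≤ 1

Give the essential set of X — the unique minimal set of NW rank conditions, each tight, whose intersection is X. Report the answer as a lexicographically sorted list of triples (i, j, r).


The tightest implied rank at each (i,j), from the 10 conditions:

  0 | 1 | 1 | 1 | 1
  0 | 1 | 1 | 1 | 2
  0 | 1 | 1 | 2 | 3
  1 | 2 | 2 | 3 | 4
  1 | 2 | 3 | 4 | 5

the unique w with this rank table is (2, 5, 4, 1, 3).

D(w) has 6 cells with 3 SE-corners; essential set:

[(2, 4, 1), (3, 1, 0), (3, 3, 1)]


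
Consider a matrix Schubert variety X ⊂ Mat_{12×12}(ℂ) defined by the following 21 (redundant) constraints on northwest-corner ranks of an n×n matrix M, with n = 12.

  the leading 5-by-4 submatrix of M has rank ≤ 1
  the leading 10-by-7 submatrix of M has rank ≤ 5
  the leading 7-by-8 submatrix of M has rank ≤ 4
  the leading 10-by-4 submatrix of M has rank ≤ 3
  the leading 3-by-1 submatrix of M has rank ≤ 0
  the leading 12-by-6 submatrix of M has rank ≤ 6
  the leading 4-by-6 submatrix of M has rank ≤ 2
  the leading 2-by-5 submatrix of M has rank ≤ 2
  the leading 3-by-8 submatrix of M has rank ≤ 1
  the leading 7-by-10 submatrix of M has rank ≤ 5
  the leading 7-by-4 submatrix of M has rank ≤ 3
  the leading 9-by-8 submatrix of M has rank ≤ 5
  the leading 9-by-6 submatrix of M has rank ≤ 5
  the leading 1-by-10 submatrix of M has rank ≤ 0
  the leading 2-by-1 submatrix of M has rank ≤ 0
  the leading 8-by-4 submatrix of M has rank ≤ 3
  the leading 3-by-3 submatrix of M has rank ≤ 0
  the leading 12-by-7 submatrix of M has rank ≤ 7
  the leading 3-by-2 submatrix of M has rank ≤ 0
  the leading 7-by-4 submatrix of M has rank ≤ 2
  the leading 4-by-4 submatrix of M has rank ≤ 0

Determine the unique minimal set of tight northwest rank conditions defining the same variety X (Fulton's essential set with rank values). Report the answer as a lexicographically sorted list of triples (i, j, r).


Computing R[i][j] = min implied NW-rank bound (n=12, 21 conditions):

  i=1: 0 | 0 | 0 | 0 | 0 | 0 | 0 | 0 | 0 | 0 | 1 | 1
  i=2: 0 | 0 | 0 | 0 | 1 | 1 | 1 | 1 | 1 | 1 | 2 | 2
  i=3: 0 | 0 | 0 | 0 | 1 | 1 | 1 | 1 | 2 | 2 | 3 | 3
  i=4: 0 | 0 | 0 | 0 | 1 | 2 | 2 | 2 | 3 | 3 | 4 | 4
  i=5: 1 | 1 | 1 | 1 | 2 | 3 | 3 | 3 | 4 | 4 | 5 | 5
  i=6: 1 | 2 | 2 | 2 | 3 | 4 | 4 | 4 | 5 | 5 | 6 | 6
  i=7: 1 | 2 | 2 | 2 | 3 | 4 | 4 | 4 | 5 | 5 | 6 | 7
  i=8: 1 | 2 | 3 | 3 | 4 | 5 | 5 | 5 | 6 | 6 | 7 | 8
  i=9: 1 | 2 | 3 | 3 | 4 | 5 | 5 | 5 | 6 | 7 | 8 | 9
  i=10: 1 | 2 | 3 | 3 | 4 | 5 | 5 | 6 | 7 | 8 | 9 | 10
  i=11: 1 | 2 | 3 | 4 | 5 | 6 | 6 | 7 | 8 | 9 | 10 | 11
  i=12: 1 | 2 | 3 | 4 | 5 | 6 | 7 | 8 | 9 | 10 | 11 | 12

second differences of R give the permutation w = (11, 5, 9, 6, 1, 2, 12, 3, 10, 8, 4, 7).

ℓ(w)=35; the 9 essential cells (i,j,r):

[(1, 10, 0), (3, 8, 1), (4, 4, 0), (7, 4, 2), (7, 8, 4), (7, 10, 5), (9, 8, 5), (10, 4, 3), (10, 7, 5)]


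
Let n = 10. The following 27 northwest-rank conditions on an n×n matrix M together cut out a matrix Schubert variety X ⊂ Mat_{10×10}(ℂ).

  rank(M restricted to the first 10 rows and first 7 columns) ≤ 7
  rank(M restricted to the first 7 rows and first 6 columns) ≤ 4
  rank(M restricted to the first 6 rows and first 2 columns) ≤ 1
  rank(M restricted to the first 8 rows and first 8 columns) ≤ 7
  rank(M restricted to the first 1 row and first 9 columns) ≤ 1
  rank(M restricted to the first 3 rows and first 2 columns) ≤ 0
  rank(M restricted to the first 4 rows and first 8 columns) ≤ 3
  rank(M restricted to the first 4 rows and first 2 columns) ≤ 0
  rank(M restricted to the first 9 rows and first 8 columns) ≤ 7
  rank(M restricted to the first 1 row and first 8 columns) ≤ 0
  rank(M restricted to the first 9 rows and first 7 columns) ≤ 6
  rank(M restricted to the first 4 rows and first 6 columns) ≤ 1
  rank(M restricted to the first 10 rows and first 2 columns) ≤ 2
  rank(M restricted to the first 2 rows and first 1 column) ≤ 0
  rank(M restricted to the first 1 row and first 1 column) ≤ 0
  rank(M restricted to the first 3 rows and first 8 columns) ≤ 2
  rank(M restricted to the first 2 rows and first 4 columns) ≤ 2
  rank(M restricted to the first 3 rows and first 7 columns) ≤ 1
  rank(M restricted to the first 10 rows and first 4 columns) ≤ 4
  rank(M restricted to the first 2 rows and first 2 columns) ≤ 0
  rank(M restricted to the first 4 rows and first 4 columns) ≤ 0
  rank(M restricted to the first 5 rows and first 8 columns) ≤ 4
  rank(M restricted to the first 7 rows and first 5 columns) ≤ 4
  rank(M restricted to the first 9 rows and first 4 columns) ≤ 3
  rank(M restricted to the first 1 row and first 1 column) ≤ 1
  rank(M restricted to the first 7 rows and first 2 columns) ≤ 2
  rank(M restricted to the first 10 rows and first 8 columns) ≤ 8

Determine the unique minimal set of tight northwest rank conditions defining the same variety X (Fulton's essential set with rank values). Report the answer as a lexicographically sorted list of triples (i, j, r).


Rank table r_w(10×10) implied by the 27 constraints:

  row 1: 0, 0, 0, 0, 0, 0, 0, 0, 1, 1
  row 2: 0, 0, 0, 0, 1, 1, 1, 1, 2, 2
  row 3: 0, 0, 0, 0, 1, 1, 1, 2, 3, 3
  row 4: 0, 0, 0, 0, 1, 1, 2, 3, 4, 4
  row 5: 1, 1, 1, 1, 2, 2, 3, 4, 5, 5
  row 6: 1, 1, 2, 2, 3, 3, 4, 5, 6, 6
  row 7: 1, 2, 3, 3, 4, 4, 5, 6, 7, 7
  row 8: 1, 2, 3, 3, 4, 5, 6, 7, 8, 8
  row 9: 1, 2, 3, 3, 4, 5, 6, 7, 8, 9
  row 10: 1, 2, 3, 4, 5, 6, 7, 8, 9, 10

the unique w with this rank table is (9, 5, 8, 7, 1, 3, 2, 6, 10, 4).

Rothe diagram D(w) (26 cells), 6 SE-corners (essential conditions):

[(1, 8, 0), (3, 7, 1), (4, 4, 0), (4, 6, 1), (6, 2, 1), (9, 4, 3)]


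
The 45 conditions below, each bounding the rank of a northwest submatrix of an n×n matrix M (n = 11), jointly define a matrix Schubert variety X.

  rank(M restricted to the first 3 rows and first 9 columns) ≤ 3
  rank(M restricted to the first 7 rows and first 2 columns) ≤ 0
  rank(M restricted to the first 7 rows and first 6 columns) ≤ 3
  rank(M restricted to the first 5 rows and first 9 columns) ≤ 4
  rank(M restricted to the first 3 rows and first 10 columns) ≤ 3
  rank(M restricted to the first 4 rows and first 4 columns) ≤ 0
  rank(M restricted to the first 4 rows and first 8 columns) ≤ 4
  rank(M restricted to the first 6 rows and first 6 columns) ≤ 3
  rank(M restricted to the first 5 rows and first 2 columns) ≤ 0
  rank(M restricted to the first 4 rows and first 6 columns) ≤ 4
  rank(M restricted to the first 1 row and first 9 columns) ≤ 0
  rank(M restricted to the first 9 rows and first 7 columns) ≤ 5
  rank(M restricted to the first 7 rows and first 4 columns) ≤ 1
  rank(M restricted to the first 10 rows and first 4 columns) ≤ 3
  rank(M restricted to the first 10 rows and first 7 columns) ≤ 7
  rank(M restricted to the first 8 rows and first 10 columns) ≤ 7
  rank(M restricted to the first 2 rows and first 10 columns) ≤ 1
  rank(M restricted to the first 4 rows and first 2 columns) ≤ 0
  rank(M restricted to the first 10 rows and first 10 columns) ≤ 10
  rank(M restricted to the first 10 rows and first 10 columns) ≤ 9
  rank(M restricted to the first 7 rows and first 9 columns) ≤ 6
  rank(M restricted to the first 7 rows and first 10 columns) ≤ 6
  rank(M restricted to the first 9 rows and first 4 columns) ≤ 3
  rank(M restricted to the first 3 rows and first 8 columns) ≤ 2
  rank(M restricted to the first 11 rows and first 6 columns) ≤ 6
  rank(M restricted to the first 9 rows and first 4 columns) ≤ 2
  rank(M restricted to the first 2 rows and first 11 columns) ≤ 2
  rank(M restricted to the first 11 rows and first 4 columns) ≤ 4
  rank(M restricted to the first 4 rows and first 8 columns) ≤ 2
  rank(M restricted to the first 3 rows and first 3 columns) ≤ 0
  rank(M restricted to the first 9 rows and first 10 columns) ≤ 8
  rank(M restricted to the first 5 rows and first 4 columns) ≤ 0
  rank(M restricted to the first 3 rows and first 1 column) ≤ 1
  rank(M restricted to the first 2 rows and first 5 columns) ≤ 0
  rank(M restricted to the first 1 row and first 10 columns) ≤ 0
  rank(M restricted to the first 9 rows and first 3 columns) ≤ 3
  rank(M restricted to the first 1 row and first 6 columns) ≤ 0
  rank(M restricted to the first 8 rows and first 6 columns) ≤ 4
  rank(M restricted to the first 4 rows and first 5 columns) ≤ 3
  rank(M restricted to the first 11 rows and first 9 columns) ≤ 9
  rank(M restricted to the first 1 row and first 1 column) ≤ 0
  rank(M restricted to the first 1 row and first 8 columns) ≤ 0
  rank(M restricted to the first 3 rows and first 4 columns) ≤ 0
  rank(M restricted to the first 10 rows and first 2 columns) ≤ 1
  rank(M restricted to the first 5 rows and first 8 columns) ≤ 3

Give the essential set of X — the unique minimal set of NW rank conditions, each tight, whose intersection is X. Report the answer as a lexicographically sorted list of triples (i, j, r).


Reconstructing r_w from the 45 given conditions:

  row 1: 0 | 0 | 0 | 0 | 0 | 0 | 0 | 0 | 0 | 0 | 1
  row 2: 0 | 0 | 0 | 0 | 0 | 1 | 1 | 1 | 1 | 1 | 2
  row 3: 0 | 0 | 0 | 0 | 1 | 2 | 2 | 2 | 2 | 2 | 3
  row 4: 0 | 0 | 0 | 0 | 1 | 2 | 2 | 2 | 3 | 3 | 4
  row 5: 0 | 0 | 0 | 0 | 1 | 2 | 3 | 3 | 4 | 4 | 5
  row 6: 0 | 0 | 1 | 1 | 2 | 3 | 4 | 4 | 5 | 5 | 6
  row 7: 0 | 0 | 1 | 1 | 2 | 3 | 4 | 5 | 6 | 6 | 7
  row 8: 1 | 1 | 2 | 2 | 3 | 4 | 5 | 6 | 7 | 7 | 8
  row 9: 1 | 1 | 2 | 2 | 3 | 4 | 5 | 6 | 7 | 8 | 9
  row 10: 1 | 1 | 2 | 3 | 4 | 5 | 6 | 7 | 8 | 9 | 10
  row 11: 1 | 2 | 3 | 4 | 5 | 6 | 7 | 8 | 9 | 10 | 11

giving w = (11, 6, 5, 9, 7, 3, 8, 1, 10, 4, 2) via Δ²R.

ℓ(w)=37; the 8 essential cells (i,j,r):

[(1, 10, 0), (2, 5, 0), (4, 8, 2), (5, 4, 0), (7, 2, 0), (7, 4, 1), (9, 4, 2), (10, 2, 1)]


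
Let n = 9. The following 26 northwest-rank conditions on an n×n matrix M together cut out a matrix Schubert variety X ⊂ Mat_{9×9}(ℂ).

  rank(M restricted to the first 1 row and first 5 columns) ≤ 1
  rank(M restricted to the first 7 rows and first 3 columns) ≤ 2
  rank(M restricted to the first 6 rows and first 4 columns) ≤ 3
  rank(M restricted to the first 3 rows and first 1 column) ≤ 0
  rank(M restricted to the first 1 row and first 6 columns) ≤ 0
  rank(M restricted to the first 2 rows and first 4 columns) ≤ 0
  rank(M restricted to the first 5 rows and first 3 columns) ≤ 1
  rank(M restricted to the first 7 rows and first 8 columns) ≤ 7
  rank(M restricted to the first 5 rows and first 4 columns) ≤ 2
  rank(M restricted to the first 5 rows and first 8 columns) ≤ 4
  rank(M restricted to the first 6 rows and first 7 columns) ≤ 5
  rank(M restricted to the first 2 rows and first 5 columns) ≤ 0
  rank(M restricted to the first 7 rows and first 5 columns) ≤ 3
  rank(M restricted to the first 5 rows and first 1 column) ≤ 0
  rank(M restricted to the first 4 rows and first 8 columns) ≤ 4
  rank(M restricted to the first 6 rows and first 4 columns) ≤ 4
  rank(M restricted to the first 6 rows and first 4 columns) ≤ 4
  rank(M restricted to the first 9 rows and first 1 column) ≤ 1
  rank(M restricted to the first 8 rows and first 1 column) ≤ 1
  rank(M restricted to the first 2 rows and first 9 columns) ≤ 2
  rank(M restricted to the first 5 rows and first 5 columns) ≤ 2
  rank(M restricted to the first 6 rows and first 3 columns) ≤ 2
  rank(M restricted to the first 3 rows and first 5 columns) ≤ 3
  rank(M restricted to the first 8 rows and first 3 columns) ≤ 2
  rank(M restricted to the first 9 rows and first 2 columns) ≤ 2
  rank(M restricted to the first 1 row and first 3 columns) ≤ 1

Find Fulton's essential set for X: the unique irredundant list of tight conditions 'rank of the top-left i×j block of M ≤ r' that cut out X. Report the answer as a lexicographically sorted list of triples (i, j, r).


Reconstructing r_w from the 26 given conditions:

  row 1: 0  0  0  0  0  0  1  1  1
  row 2: 0  0  0  0  0  1  2  2  2
  row 3: 0  1  1  1  1  2  3  3  3
  row 4: 0  1  1  2  2  3  4  4  4
  row 5: 0  1  1  2  2  3  4  4  5
  row 6: 1  2  2  3  3  4  5  5  6
  row 7: 1  2  2  3  3  4  5  6  7
  row 8: 1  2  2  3  4  5  6  7  8
  row 9: 1  2  3  4  5  6  7  8  9

giving w = (7, 6, 2, 4, 9, 1, 8, 5, 3) via Δ²R.

D(w) has 21 cells with 8 SE-corners; essential set:

[(1, 6, 0), (2, 5, 0), (5, 1, 0), (5, 3, 1), (5, 5, 2), (5, 8, 4), (7, 5, 3), (8, 3, 2)]


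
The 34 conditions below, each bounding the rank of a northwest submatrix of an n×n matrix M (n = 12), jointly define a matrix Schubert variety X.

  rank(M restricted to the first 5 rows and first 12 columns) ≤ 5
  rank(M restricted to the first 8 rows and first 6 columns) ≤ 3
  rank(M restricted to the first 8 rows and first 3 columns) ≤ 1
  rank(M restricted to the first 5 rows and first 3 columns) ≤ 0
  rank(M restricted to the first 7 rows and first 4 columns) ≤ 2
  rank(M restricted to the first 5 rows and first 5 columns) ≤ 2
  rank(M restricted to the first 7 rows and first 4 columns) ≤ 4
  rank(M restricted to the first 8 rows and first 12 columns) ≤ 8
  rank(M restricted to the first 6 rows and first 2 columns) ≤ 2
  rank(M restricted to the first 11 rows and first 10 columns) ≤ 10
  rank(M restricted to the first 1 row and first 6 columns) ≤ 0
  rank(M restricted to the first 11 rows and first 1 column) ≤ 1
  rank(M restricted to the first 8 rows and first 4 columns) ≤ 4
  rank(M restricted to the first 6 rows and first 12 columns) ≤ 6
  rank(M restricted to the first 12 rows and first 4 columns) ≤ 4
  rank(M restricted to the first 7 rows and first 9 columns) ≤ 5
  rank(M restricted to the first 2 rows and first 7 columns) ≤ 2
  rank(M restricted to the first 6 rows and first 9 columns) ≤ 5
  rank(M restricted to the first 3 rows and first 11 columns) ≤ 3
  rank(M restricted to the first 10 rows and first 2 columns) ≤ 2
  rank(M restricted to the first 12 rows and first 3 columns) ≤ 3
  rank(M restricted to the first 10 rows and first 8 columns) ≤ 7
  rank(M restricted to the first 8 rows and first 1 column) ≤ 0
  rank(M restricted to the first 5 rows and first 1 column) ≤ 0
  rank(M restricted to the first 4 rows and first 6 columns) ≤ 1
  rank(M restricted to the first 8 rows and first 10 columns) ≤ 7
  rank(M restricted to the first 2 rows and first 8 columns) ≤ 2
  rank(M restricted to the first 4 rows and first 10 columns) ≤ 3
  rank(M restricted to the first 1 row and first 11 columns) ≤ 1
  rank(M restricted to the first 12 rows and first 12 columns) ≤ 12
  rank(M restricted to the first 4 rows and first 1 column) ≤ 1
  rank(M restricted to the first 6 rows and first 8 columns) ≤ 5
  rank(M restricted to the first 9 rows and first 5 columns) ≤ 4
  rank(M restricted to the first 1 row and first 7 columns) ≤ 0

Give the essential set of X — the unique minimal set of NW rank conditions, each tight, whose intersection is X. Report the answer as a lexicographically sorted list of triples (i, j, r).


The tightest implied rank at each (i,j), from the 34 conditions:

  0, 0, 0, 0, 0, 0, 0, 1, 1, 1, 1, 1
  0, 0, 0, 1, 1, 1, 1, 2, 2, 2, 2, 2
  0, 0, 0, 1, 1, 1, 2, 3, 3, 3, 3, 3
  0, 0, 0, 1, 1, 1, 2, 3, 3, 3, 4, 4
  0, 0, 0, 1, 2, 2, 3, 4, 4, 4, 5, 5
  0, 1, 1, 2, 3, 3, 4, 5, 5, 5, 6, 6
  0, 1, 1, 2, 3, 3, 4, 5, 5, 6, 7, 7
  0, 1, 1, 2, 3, 3, 4, 5, 6, 7, 8, 8
  1, 2, 2, 3, 4, 4, 5, 6, 7, 8, 9, 9
  1, 2, 3, 4, 5, 5, 6, 7, 8, 9, 10, 10
  1, 2, 3, 4, 5, 6, 7, 8, 9, 10, 11, 11
  1, 2, 3, 4, 5, 6, 7, 8, 9, 10, 11, 12

the unique w with this rank table is (8, 4, 7, 11, 5, 2, 10, 9, 1, 3, 6, 12).

Fulton essential set (8 of the 33 Rothe cells):

[(1, 7, 0), (4, 6, 1), (4, 10, 3), (5, 3, 0), (7, 9, 5), (8, 1, 0), (8, 3, 1), (8, 6, 3)]


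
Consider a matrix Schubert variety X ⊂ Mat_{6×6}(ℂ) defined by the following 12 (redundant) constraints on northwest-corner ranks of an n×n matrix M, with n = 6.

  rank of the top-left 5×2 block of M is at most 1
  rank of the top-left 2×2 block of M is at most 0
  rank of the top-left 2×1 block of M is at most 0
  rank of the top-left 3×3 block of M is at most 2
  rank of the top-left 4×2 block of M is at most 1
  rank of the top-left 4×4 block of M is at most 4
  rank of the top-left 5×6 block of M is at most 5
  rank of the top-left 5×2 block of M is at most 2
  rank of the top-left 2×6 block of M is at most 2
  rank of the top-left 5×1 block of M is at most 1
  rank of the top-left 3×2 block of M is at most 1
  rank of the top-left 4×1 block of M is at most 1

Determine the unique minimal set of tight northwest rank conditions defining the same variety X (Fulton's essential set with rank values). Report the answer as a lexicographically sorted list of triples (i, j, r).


Reconstructing r_w from the 12 given conditions:

  R[1]: 0  0  1  1  1  1
  R[2]: 0  0  1  2  2  2
  R[3]: 1  1  2  3  3  3
  R[4]: 1  1  2  3  4  4
  R[5]: 1  1  2  3  4  5
  R[6]: 1  2  3  4  5  6

hence w(1..6) = (3, 4, 1, 5, 6, 2).

|D(w)|=6, |Ess(w)|=2:

[(2, 2, 0), (5, 2, 1)]
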